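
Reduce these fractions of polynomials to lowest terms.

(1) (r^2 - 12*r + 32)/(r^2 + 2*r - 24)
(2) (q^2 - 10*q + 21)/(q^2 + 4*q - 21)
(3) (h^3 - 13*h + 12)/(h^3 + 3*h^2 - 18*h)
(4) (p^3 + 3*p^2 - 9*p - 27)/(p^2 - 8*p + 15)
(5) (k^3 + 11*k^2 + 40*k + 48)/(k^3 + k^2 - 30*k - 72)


(1) = (r - 8)/(r + 6)
(2) = (q - 7)/(q + 7)
(3) = (h^2 + 3*h - 4)/(h^2 + 6*h)
(4) = (p^2 + 6*p + 9)/(p - 5)
(5) = (k + 4)/(k - 6)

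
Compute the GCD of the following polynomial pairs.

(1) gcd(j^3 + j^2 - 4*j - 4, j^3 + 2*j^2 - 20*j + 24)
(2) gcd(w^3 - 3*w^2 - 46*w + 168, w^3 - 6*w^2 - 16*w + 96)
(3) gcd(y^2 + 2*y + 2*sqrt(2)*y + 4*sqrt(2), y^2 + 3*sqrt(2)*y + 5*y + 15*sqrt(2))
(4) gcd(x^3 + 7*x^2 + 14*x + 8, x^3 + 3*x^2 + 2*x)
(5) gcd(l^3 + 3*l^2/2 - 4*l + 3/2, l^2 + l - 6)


(1) = j - 2
(2) = gcd((w - 6)*(w - 4)*(w + 7), (w - 6)*(w - 4)*(w + 4)) = w^2 - 10*w + 24
(3) = 1
(4) = x^2 + 3*x + 2
(5) = gcd((l - 1)*(l - 1/2)*(l + 3), (l - 2)*(l + 3)) = l + 3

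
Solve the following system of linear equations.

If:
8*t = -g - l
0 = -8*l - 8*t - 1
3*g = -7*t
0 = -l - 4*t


Then:
No Solution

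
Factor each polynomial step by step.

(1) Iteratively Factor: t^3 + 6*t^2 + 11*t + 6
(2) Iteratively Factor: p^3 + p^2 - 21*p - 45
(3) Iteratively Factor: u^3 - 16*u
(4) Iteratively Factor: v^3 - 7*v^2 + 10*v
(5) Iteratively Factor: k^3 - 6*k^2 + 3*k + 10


(1) = (t + 1)*(t^2 + 5*t + 6) = (t + 1)*(t + 2)*(t + 3)
(2) = (p + 3)*(p^2 - 2*p - 15) = (p - 5)*(p + 3)*(p + 3)
(3) = (u + 4)*(u^2 - 4*u) = u*(u + 4)*(u - 4)
(4) = (v - 5)*(v^2 - 2*v) = (v - 5)*(v - 2)*(v)
(5) = (k - 5)*(k^2 - k - 2) = (k - 5)*(k - 2)*(k + 1)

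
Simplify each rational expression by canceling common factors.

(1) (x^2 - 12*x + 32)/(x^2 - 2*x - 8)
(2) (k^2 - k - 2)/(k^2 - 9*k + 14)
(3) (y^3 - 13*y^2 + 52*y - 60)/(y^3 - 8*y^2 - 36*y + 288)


(1) = (x - 8)/(x + 2)
(2) = (k + 1)/(k - 7)
(3) = (y^2 - 7*y + 10)/(y^2 - 2*y - 48)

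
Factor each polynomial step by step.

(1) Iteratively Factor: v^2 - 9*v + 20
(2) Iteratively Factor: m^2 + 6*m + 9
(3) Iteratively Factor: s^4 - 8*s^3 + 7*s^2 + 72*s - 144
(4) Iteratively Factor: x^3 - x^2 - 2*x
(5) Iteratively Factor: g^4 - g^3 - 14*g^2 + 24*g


(1) = (v - 5)*(v - 4)
(2) = (m + 3)*(m + 3)
(3) = (s - 3)*(s^3 - 5*s^2 - 8*s + 48) = (s - 4)*(s - 3)*(s^2 - s - 12) = (s - 4)*(s - 3)*(s + 3)*(s - 4)
(4) = (x)*(x^2 - x - 2) = x*(x - 2)*(x + 1)
(5) = (g - 2)*(g^3 + g^2 - 12*g) = (g - 3)*(g - 2)*(g^2 + 4*g) = (g - 3)*(g - 2)*(g + 4)*(g)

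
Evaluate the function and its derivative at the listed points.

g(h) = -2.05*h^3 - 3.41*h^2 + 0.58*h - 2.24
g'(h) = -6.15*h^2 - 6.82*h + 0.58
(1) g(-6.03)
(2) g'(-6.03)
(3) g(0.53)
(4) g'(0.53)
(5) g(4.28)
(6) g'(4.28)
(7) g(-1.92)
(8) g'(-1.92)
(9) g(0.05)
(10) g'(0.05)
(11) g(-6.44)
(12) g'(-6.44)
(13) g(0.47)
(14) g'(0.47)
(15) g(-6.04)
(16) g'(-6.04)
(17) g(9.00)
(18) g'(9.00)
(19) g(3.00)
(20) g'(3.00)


(1) = 319.75
(2) = -181.91
(3) = -3.20
(4) = -4.76
(5) = -222.95
(6) = -141.27
(7) = -1.41
(8) = -9.00
(9) = -2.22
(10) = 0.22
(11) = 400.13
(12) = -210.56
(13) = -2.93
(14) = -3.98
(15) = 321.57
(16) = -182.59
(17) = -1767.68
(18) = -558.95
(19) = -86.54
(20) = -75.23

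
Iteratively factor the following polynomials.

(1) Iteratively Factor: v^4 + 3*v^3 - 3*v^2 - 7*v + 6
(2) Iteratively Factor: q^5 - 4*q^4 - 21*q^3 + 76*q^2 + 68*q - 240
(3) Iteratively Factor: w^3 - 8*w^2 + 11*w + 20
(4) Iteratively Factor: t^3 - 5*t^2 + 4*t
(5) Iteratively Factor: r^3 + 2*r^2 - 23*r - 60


(1) = (v - 1)*(v^3 + 4*v^2 + v - 6) = (v - 1)^2*(v^2 + 5*v + 6) = (v - 1)^2*(v + 3)*(v + 2)
(2) = (q - 2)*(q^4 - 2*q^3 - 25*q^2 + 26*q + 120) = (q - 5)*(q - 2)*(q^3 + 3*q^2 - 10*q - 24) = (q - 5)*(q - 3)*(q - 2)*(q^2 + 6*q + 8) = (q - 5)*(q - 3)*(q - 2)*(q + 4)*(q + 2)
(3) = (w - 4)*(w^2 - 4*w - 5) = (w - 5)*(w - 4)*(w + 1)
(4) = (t)*(t^2 - 5*t + 4) = t*(t - 4)*(t - 1)
(5) = (r + 4)*(r^2 - 2*r - 15) = (r - 5)*(r + 4)*(r + 3)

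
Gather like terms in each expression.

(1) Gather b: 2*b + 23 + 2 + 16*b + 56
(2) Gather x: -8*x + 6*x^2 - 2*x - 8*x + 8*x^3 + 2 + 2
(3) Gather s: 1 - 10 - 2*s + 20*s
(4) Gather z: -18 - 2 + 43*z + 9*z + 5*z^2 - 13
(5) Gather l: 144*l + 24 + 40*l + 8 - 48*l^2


(1) = 18*b + 81
(2) = 8*x^3 + 6*x^2 - 18*x + 4
(3) = 18*s - 9
(4) = 5*z^2 + 52*z - 33
(5) = -48*l^2 + 184*l + 32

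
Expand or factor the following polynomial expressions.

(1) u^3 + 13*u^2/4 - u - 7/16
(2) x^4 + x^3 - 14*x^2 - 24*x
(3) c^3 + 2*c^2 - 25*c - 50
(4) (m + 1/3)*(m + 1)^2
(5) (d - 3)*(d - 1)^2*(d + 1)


(1) = (u - 1/2)*(u + 1/4)*(u + 7/2)
(2) = x*(x - 4)*(x + 2)*(x + 3)
(3) = (c - 5)*(c + 2)*(c + 5)
(4) = m^3 + 7*m^2/3 + 5*m/3 + 1/3
(5) = d^4 - 4*d^3 + 2*d^2 + 4*d - 3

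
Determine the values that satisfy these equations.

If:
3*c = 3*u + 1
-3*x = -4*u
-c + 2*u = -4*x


Then:
c = 22/57
u = 1/19
x = 4/57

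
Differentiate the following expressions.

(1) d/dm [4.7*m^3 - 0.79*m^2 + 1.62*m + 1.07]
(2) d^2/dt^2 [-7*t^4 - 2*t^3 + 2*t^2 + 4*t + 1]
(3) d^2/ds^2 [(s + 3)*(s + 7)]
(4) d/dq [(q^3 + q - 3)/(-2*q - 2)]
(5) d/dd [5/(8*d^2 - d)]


(1) = 14.1*m^2 - 1.58*m + 1.62
(2) = -84*t^2 - 12*t + 4
(3) = 2
(4) = (-q^3 - 3*q^2/2 - 2)/(q^2 + 2*q + 1)
(5) = 5*(1 - 16*d)/(d^2*(8*d - 1)^2)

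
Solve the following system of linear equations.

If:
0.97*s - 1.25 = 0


Then:
s = 1.29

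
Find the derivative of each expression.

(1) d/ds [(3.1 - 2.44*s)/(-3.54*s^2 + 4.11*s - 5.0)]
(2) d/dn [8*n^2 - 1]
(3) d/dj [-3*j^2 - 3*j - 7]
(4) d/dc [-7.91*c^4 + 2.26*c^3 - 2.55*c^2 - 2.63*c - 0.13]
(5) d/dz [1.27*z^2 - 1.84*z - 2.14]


(1) = (-8.6376*s^2 + 21.948*s - 0.541)/(12.5316*s^4 - 29.0988*s^3 + 52.2921*s^2 - 41.1*s + 25.0)
(2) = 16*n
(3) = -6*j - 3
(4) = -31.64*c^3 + 6.78*c^2 - 5.1*c - 2.63
(5) = 2.54*z - 1.84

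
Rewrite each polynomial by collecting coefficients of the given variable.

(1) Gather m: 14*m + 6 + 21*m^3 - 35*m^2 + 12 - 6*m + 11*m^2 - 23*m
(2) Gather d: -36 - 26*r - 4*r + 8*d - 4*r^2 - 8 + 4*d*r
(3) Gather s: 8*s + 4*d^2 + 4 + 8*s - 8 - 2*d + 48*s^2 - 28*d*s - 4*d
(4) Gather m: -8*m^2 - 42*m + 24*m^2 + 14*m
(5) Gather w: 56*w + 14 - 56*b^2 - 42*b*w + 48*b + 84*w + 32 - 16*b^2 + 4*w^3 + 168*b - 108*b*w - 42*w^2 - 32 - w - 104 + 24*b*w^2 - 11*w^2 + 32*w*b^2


(1) = 21*m^3 - 24*m^2 - 15*m + 18
(2) = d*(4*r + 8) - 4*r^2 - 30*r - 44
(3) = 4*d^2 - 6*d + 48*s^2 + s*(16 - 28*d) - 4
(4) = 16*m^2 - 28*m
(5) = -72*b^2 + 216*b + 4*w^3 + w^2*(24*b - 53) + w*(32*b^2 - 150*b + 139) - 90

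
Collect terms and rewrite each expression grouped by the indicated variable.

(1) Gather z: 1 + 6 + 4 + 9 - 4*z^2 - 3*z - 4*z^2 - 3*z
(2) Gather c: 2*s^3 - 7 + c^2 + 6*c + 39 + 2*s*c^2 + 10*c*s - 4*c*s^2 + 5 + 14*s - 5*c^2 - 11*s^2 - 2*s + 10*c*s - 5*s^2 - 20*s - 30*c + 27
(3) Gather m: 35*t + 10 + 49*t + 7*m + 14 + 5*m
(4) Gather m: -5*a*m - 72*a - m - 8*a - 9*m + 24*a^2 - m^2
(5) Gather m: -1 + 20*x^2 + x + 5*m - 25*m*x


(1) = -8*z^2 - 6*z + 20
(2) = c^2*(2*s - 4) + c*(-4*s^2 + 20*s - 24) + 2*s^3 - 16*s^2 - 8*s + 64
(3) = 12*m + 84*t + 24
(4) = 24*a^2 - 80*a - m^2 + m*(-5*a - 10)
(5) = m*(5 - 25*x) + 20*x^2 + x - 1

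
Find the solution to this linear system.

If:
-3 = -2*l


Then:
l = 3/2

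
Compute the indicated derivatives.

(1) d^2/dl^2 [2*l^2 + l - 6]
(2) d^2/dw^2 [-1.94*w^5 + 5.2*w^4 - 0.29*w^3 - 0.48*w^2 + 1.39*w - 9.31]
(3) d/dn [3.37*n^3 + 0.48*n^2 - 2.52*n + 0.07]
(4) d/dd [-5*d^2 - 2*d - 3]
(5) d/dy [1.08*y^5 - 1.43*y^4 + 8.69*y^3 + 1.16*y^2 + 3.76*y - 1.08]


(1) = 4
(2) = -38.8*w^3 + 62.4*w^2 - 1.74*w - 0.96
(3) = 10.11*n^2 + 0.96*n - 2.52
(4) = -10*d - 2
(5) = 5.4*y^4 - 5.72*y^3 + 26.07*y^2 + 2.32*y + 3.76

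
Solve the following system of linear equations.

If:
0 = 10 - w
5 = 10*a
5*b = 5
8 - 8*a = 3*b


Then:
No Solution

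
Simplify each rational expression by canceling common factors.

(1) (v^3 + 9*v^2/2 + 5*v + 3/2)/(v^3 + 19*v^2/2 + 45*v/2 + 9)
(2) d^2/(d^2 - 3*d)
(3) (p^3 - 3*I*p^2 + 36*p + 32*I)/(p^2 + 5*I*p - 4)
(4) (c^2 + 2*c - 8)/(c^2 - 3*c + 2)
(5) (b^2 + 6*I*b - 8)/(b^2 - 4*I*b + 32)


(1) = (v + 1)/(v + 6)
(2) = d/(d - 3)
(3) = p - 8*I
(4) = (c + 4)/(c - 1)
(5) = (b + 2*I)/(b - 8*I)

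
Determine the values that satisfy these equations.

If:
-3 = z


Then:
z = -3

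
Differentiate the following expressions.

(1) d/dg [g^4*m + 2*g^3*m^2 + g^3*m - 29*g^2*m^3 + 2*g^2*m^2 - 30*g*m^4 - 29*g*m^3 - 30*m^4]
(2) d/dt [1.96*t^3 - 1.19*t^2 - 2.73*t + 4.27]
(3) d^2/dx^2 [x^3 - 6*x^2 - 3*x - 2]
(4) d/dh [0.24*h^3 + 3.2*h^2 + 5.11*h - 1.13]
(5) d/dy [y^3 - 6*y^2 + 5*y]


(1) = m*(4*g^3 + 6*g^2*m + 3*g^2 - 58*g*m^2 + 4*g*m - 30*m^3 - 29*m^2)
(2) = 5.88*t^2 - 2.38*t - 2.73
(3) = 6*x - 12
(4) = 0.72*h^2 + 6.4*h + 5.11
(5) = 3*y^2 - 12*y + 5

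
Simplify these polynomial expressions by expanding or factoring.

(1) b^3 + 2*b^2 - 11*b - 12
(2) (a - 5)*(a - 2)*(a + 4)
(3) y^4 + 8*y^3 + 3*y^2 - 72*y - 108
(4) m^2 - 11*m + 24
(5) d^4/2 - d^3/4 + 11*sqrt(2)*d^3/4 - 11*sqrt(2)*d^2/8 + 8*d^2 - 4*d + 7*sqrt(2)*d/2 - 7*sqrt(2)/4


(1) = (b - 3)*(b + 1)*(b + 4)
(2) = a^3 - 3*a^2 - 18*a + 40
(3) = (y - 3)*(y + 2)*(y + 3)*(y + 6)
(4) = (m - 8)*(m - 3)
(5) = (d/2 + sqrt(2)/2)*(d - 1/2)*(d + sqrt(2))*(d + 7*sqrt(2)/2)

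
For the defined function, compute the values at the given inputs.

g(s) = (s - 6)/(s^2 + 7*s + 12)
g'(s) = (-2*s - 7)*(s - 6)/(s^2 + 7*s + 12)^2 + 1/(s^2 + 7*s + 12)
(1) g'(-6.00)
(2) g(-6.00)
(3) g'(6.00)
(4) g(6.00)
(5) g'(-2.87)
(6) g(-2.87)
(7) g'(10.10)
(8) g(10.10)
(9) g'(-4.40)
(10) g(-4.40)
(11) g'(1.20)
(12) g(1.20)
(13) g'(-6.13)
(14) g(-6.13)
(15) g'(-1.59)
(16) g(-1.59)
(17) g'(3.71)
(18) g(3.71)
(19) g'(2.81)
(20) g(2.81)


(1) = -1.50
(2) = -2.00
(3) = 0.01
(4) = 0.00
(5) = 524.71
(6) = -60.38
(7) = 0.00
(8) = 0.02
(9) = -57.91
(10) = -18.57
(11) = 0.14
(12) = -0.22
(13) = -1.29
(14) = -1.82
(15) = 2.81
(16) = -2.23
(17) = 0.03
(18) = -0.04
(19) = 0.05
(20) = -0.08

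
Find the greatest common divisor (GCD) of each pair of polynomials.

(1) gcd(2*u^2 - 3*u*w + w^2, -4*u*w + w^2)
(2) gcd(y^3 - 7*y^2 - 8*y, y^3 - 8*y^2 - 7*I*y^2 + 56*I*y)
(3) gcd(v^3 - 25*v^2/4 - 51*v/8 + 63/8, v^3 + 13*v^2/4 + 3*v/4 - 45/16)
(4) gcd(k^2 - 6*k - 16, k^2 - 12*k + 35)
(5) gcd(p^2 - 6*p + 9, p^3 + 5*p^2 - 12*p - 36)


(1) = 1
(2) = y^2 - 8*y
(3) = gcd((v - 7)*(v - 3/4)*(v + 3/2), (v - 3/4)*(v + 3/2)*(v + 5/2)) = v^2 + 3*v/4 - 9/8
(4) = gcd((k - 8)*(k + 2), (k - 7)*(k - 5)) = 1
(5) = gcd((p - 3)^2, (p - 3)*(p + 2)*(p + 6)) = p - 3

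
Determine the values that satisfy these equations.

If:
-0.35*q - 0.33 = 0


Then:
q = -0.94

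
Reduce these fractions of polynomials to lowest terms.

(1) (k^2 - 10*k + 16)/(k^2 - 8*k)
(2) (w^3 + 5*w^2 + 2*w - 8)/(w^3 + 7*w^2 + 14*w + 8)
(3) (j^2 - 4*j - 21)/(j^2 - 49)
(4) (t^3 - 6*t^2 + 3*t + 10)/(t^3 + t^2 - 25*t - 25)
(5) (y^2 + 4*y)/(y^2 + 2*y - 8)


(1) = (k - 2)/k
(2) = (w - 1)/(w + 1)
(3) = (j + 3)/(j + 7)
(4) = (t - 2)/(t + 5)
(5) = y/(y - 2)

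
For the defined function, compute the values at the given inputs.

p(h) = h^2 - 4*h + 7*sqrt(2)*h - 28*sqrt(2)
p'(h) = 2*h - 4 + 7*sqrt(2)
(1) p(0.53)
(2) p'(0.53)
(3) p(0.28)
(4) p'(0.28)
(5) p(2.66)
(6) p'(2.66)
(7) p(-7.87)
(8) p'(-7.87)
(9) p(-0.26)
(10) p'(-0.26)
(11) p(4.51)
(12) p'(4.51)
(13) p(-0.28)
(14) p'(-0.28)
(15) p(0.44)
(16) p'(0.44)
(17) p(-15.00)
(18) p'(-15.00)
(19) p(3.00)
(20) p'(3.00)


(1) = -36.19
(2) = 6.96
(3) = -37.87
(4) = 6.46
(5) = -16.83
(6) = 11.22
(7) = -24.09
(8) = -9.84
(9) = -41.06
(10) = 5.38
(11) = 7.35
(12) = 14.92
(13) = -41.17
(14) = 5.34
(15) = -36.81
(16) = 6.78
(17) = 96.91
(18) = -24.10
(19) = -12.90
(20) = 11.90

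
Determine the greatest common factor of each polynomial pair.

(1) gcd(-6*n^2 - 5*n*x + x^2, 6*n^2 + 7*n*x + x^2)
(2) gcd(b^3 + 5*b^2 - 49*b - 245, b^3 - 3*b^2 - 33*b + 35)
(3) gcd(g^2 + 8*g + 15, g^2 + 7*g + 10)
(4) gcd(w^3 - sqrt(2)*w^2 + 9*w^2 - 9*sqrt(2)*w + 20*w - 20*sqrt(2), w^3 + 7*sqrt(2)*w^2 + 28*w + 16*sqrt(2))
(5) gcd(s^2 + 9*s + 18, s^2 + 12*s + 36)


(1) = n + x
(2) = b^2 - 2*b - 35
(3) = gcd((g + 3)*(g + 5), (g + 2)*(g + 5)) = g + 5
(4) = 1
(5) = s + 6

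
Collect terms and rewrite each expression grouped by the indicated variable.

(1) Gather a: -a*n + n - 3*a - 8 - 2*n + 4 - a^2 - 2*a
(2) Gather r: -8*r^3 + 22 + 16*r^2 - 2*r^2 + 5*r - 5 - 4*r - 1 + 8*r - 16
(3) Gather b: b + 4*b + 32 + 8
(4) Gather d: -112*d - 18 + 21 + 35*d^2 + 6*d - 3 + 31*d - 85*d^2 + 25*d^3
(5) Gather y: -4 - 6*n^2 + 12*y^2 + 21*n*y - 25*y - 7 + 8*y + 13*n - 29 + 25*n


(1) = -a^2 + a*(-n - 5) - n - 4
(2) = -8*r^3 + 14*r^2 + 9*r
(3) = 5*b + 40
(4) = 25*d^3 - 50*d^2 - 75*d
(5) = -6*n^2 + 38*n + 12*y^2 + y*(21*n - 17) - 40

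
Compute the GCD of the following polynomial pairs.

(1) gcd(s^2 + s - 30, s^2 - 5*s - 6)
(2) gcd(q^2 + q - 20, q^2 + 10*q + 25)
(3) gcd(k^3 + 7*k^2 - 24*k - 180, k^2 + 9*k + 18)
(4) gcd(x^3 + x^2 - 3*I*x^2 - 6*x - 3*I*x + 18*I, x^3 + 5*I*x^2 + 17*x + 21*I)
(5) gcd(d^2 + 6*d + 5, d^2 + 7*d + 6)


(1) = 1
(2) = q + 5
(3) = k + 6
(4) = x - 3*I
(5) = gcd((d + 1)*(d + 5), (d + 1)*(d + 6)) = d + 1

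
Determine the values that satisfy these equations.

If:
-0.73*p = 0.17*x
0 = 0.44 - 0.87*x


Then:
p = -0.12
x = 0.51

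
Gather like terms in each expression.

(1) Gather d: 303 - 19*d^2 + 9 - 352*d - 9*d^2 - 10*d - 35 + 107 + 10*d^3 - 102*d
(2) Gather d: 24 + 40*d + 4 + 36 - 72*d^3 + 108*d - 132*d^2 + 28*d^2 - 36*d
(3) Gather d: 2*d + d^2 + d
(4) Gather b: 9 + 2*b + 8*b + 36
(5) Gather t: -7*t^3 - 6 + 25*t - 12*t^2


(1) = 10*d^3 - 28*d^2 - 464*d + 384
(2) = -72*d^3 - 104*d^2 + 112*d + 64
(3) = d^2 + 3*d
(4) = 10*b + 45
(5) = -7*t^3 - 12*t^2 + 25*t - 6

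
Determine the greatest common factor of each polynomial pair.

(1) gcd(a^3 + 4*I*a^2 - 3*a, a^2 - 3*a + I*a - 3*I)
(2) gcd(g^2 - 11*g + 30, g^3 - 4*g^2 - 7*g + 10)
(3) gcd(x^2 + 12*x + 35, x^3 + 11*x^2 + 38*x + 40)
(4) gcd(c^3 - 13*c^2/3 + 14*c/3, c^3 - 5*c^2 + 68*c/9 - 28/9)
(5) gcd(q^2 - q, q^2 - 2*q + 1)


(1) = gcd(a*(a + I)*(a + 3*I), (a - 3)*(a + I)) = a + I
(2) = gcd((g - 6)*(g - 5), (g - 5)*(g - 1)*(g + 2)) = g - 5
(3) = x + 5
(4) = c^2 - 13*c/3 + 14/3
(5) = gcd(q*(q - 1), (q - 1)^2) = q - 1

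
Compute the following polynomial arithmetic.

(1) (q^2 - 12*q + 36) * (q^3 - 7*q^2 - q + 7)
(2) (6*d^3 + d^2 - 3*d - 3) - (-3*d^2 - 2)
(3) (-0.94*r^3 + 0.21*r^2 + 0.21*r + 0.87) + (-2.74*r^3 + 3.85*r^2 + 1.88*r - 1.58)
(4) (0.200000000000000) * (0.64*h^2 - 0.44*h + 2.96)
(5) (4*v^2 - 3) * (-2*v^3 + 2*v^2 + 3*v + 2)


(1) = q^5 - 19*q^4 + 119*q^3 - 233*q^2 - 120*q + 252
(2) = 6*d^3 + 4*d^2 - 3*d - 1
(3) = -3.68*r^3 + 4.06*r^2 + 2.09*r - 0.71
(4) = 0.128*h^2 - 0.088*h + 0.592
(5) = -8*v^5 + 8*v^4 + 18*v^3 + 2*v^2 - 9*v - 6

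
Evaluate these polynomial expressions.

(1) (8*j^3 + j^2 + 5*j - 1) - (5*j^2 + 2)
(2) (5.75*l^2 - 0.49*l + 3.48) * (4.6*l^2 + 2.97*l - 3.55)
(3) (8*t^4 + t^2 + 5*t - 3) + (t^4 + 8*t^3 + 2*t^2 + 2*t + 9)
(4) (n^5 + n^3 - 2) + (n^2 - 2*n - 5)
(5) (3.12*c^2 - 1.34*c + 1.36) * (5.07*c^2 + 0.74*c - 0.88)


(1) = 8*j^3 - 4*j^2 + 5*j - 3
(2) = 26.45*l^4 + 14.8235*l^3 - 5.8598*l^2 + 12.0751*l - 12.354
(3) = 9*t^4 + 8*t^3 + 3*t^2 + 7*t + 6
(4) = n^5 + n^3 + n^2 - 2*n - 7
(5) = 15.8184*c^4 - 4.485*c^3 + 3.158*c^2 + 2.1856*c - 1.1968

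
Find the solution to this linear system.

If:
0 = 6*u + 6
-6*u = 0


Then:
No Solution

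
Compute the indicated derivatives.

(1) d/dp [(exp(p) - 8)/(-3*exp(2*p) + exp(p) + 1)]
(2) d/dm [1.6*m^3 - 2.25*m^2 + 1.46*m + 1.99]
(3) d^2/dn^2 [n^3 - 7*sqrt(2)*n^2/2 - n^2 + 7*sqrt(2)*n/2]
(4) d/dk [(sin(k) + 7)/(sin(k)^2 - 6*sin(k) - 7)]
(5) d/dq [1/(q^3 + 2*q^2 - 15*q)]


(1) = ((exp(p) - 8)*(6*exp(p) - 1) - 3*exp(2*p) + exp(p) + 1)*exp(p)/(-3*exp(2*p) + exp(p) + 1)^2
(2) = 4.8*m^2 - 4.5*m + 1.46
(3) = 6*n - 7*sqrt(2) - 2
(4) = (-14*sin(k) + cos(k)^2 + 34)*cos(k)/((sin(k) - 7)^2*(sin(k) + 1)^2)
(5) = (-3*q^2 - 4*q + 15)/(q^2*(q^2 + 2*q - 15)^2)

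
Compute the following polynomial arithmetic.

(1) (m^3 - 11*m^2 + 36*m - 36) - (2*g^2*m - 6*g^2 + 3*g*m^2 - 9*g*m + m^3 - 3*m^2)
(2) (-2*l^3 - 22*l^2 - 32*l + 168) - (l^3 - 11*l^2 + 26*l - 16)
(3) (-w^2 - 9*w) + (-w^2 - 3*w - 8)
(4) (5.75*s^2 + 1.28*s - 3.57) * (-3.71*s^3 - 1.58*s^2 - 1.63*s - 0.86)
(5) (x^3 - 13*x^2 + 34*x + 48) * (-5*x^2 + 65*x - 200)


(1) = -2*g^2*m + 6*g^2 - 3*g*m^2 + 9*g*m - 8*m^2 + 36*m - 36
(2) = -3*l^3 - 11*l^2 - 58*l + 184
(3) = -2*w^2 - 12*w - 8
(4) = -21.3325*s^5 - 13.8338*s^4 + 1.8498*s^3 - 1.3908*s^2 + 4.7183*s + 3.0702
(5) = -5*x^5 + 130*x^4 - 1215*x^3 + 4570*x^2 - 3680*x - 9600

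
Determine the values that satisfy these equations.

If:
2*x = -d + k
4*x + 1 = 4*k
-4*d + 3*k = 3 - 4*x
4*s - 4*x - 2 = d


Then:
d = -1/22
k = 6/11
s = 69/88
x = 13/44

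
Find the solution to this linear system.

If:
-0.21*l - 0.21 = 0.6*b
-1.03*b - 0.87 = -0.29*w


Then:
b = 0.281553398058252*w - 0.844660194174757
l = 1.41331484049931 - 0.804438280166435*w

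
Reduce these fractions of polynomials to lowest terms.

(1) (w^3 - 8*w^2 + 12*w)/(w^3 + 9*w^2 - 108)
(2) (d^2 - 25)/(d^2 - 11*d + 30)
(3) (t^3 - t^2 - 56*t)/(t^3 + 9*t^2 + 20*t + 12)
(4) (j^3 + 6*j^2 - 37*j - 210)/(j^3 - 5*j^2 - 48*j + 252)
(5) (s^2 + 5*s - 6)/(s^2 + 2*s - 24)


(1) = (w^3 - 8*w^2 + 12*w)/(w^3 + 9*w^2 - 108)
(2) = (d + 5)/(d - 6)
(3) = (t^3 - t^2 - 56*t)/(t^3 + 9*t^2 + 20*t + 12)
(4) = (j + 5)/(j - 6)
(5) = (s - 1)/(s - 4)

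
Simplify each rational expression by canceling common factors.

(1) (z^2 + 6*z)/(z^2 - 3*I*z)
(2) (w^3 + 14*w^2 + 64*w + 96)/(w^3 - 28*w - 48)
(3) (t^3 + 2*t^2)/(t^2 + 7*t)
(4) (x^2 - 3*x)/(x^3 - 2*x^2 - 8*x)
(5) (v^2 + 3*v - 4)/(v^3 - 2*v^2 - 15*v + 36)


(1) = (z + 6)/(z - 3*I)
(2) = (w^2 + 10*w + 24)/(w^2 - 4*w - 12)
(3) = (t^2 + 2*t)/(t + 7)
(4) = (x - 3)/(x^2 - 2*x - 8)
(5) = (v - 1)/(v^2 - 6*v + 9)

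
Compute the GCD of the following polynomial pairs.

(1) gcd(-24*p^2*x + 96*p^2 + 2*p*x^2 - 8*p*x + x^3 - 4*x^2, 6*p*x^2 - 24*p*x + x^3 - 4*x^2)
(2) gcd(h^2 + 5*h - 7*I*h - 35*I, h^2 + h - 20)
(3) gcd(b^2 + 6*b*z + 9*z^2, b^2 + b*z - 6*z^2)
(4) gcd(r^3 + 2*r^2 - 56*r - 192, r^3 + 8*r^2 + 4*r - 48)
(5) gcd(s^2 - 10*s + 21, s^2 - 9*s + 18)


(1) = 6*p*x - 24*p + x^2 - 4*x
(2) = gcd((h + 5)*(h - 7*I), (h - 4)*(h + 5)) = h + 5
(3) = gcd((b + 3*z)^2, (b - 2*z)*(b + 3*z)) = b + 3*z
(4) = r^2 + 10*r + 24
(5) = s - 3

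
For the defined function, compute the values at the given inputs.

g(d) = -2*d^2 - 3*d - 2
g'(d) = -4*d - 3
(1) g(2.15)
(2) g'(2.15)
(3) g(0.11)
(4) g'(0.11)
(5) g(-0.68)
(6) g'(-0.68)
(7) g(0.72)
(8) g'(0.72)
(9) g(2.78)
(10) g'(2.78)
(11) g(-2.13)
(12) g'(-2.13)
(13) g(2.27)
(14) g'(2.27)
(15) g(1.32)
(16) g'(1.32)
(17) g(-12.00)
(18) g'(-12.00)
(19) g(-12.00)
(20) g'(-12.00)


(1) = -17.70
(2) = -11.60
(3) = -2.35
(4) = -3.44
(5) = -0.88
(6) = -0.28
(7) = -5.20
(8) = -5.88
(9) = -25.80
(10) = -14.12
(11) = -4.68
(12) = 5.52
(13) = -19.12
(14) = -12.08
(15) = -9.44
(16) = -8.28
(17) = -254.00
(18) = 45.00
(19) = -254.00
(20) = 45.00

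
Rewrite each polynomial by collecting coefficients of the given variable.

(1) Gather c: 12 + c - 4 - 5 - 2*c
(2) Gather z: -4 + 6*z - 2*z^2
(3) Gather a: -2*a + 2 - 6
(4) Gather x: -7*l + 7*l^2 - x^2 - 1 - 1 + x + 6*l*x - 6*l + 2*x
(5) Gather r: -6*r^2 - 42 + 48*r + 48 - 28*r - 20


(1) = 3 - c
(2) = -2*z^2 + 6*z - 4
(3) = -2*a - 4
(4) = 7*l^2 - 13*l - x^2 + x*(6*l + 3) - 2
(5) = -6*r^2 + 20*r - 14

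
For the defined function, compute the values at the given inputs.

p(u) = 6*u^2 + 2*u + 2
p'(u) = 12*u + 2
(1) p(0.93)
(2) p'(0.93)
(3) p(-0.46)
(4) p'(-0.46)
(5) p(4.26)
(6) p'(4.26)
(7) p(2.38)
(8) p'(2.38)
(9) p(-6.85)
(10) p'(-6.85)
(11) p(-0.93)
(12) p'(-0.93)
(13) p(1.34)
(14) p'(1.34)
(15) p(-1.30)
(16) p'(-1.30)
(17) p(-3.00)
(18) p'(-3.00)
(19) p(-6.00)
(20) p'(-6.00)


(1) = 9.05
(2) = 13.16
(3) = 2.35
(4) = -3.52
(5) = 119.41
(6) = 53.12
(7) = 40.75
(8) = 30.56
(9) = 269.83
(10) = -80.20
(11) = 5.33
(12) = -9.16
(13) = 15.45
(14) = 18.08
(15) = 9.54
(16) = -13.60
(17) = 50.00
(18) = -34.00
(19) = 206.00
(20) = -70.00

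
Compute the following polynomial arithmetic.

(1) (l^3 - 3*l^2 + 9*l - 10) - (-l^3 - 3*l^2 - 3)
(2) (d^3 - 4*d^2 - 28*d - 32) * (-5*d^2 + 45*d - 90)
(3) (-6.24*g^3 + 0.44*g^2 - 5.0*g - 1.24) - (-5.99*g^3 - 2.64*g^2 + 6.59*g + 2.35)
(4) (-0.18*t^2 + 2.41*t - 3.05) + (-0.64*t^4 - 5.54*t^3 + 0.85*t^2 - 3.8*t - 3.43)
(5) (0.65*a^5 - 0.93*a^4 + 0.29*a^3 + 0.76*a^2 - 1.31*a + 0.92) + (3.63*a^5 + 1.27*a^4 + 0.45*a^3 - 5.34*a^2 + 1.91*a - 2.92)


(1) = 2*l^3 + 9*l - 7
(2) = -5*d^5 + 65*d^4 - 130*d^3 - 740*d^2 + 1080*d + 2880
(3) = -0.25*g^3 + 3.08*g^2 - 11.59*g - 3.59
(4) = -0.64*t^4 - 5.54*t^3 + 0.67*t^2 - 1.39*t - 6.48
(5) = 4.28*a^5 + 0.34*a^4 + 0.74*a^3 - 4.58*a^2 + 0.6*a - 2.0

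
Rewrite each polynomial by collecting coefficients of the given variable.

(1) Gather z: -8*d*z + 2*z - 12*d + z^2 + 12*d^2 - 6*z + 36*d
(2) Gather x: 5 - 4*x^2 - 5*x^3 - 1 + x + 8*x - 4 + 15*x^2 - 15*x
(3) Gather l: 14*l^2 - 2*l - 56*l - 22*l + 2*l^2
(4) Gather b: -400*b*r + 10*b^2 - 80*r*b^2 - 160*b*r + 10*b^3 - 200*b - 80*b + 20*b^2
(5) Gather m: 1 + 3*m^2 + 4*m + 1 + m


(1) = 12*d^2 + 24*d + z^2 + z*(-8*d - 4)
(2) = -5*x^3 + 11*x^2 - 6*x
(3) = 16*l^2 - 80*l
(4) = 10*b^3 + b^2*(30 - 80*r) + b*(-560*r - 280)
(5) = 3*m^2 + 5*m + 2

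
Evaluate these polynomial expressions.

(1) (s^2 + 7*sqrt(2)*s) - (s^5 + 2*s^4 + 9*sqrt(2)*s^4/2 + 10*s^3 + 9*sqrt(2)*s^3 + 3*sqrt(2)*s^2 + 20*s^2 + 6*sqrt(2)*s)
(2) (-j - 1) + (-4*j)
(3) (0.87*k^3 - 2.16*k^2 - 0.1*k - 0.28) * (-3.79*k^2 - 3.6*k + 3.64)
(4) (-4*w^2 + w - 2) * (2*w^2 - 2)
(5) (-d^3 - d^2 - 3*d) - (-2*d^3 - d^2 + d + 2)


(1) = -s^5 - 9*sqrt(2)*s^4/2 - 2*s^4 - 9*sqrt(2)*s^3 - 10*s^3 - 19*s^2 - 3*sqrt(2)*s^2 + sqrt(2)*s
(2) = -5*j - 1
(3) = -3.2973*k^5 + 5.0544*k^4 + 11.3218*k^3 - 6.4412*k^2 + 0.644*k - 1.0192
(4) = -8*w^4 + 2*w^3 + 4*w^2 - 2*w + 4
(5) = d^3 - 4*d - 2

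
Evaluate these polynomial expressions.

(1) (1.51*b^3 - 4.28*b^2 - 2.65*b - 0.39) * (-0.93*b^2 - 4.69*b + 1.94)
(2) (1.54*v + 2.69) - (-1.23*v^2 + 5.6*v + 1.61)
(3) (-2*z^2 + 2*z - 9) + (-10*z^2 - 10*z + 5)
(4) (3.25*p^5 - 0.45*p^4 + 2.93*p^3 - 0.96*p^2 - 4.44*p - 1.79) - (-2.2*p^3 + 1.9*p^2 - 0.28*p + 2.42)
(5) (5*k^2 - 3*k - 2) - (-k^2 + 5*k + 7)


(1) = -1.4043*b^5 - 3.1015*b^4 + 25.4671*b^3 + 4.488*b^2 - 3.3119*b - 0.7566
(2) = 1.23*v^2 - 4.06*v + 1.08
(3) = -12*z^2 - 8*z - 4
(4) = 3.25*p^5 - 0.45*p^4 + 5.13*p^3 - 2.86*p^2 - 4.16*p - 4.21
(5) = 6*k^2 - 8*k - 9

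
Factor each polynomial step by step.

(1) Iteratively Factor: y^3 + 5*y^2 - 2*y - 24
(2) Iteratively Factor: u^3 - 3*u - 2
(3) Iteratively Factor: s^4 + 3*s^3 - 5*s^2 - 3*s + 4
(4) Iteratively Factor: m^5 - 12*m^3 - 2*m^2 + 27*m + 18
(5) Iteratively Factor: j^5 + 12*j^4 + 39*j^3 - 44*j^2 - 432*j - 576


(1) = (y + 4)*(y^2 + y - 6) = (y - 2)*(y + 4)*(y + 3)
(2) = (u - 2)*(u^2 + 2*u + 1) = (u - 2)*(u + 1)*(u + 1)
(3) = (s - 1)*(s^3 + 4*s^2 - s - 4) = (s - 1)*(s + 1)*(s^2 + 3*s - 4) = (s - 1)^2*(s + 1)*(s + 4)
(4) = (m - 3)*(m^4 + 3*m^3 - 3*m^2 - 11*m - 6) = (m - 3)*(m + 1)*(m^3 + 2*m^2 - 5*m - 6) = (m - 3)*(m + 1)*(m + 3)*(m^2 - m - 2) = (m - 3)*(m + 1)^2*(m + 3)*(m - 2)
(5) = (j + 4)*(j^4 + 8*j^3 + 7*j^2 - 72*j - 144) = (j + 4)^2*(j^3 + 4*j^2 - 9*j - 36) = (j + 4)^3*(j^2 - 9) = (j + 3)*(j + 4)^3*(j - 3)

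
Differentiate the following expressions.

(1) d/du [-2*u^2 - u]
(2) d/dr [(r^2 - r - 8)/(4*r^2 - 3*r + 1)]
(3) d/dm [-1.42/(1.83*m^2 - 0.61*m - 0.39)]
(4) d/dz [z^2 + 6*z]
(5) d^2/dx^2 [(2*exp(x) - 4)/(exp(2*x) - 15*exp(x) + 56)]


(1) = -4*u - 1
(2) = (r^2 + 66*r - 25)/(16*r^4 - 24*r^3 + 17*r^2 - 6*r + 1)
(3) = (5.1972*m - 0.8662)/(-1.83*m^2 + 0.61*m + 0.39)^2
(4) = 2*z + 6
(5) = 2*(exp(4*x) + 7*exp(3*x) - 246*exp(2*x) + 838*exp(x) + 1456)*exp(x)/(exp(6*x) - 45*exp(5*x) + 843*exp(4*x) - 8415*exp(3*x) + 47208*exp(2*x) - 141120*exp(x) + 175616)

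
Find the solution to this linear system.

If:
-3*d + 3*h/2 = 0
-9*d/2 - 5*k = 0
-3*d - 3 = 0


Then:
d = -1
h = -2
k = 9/10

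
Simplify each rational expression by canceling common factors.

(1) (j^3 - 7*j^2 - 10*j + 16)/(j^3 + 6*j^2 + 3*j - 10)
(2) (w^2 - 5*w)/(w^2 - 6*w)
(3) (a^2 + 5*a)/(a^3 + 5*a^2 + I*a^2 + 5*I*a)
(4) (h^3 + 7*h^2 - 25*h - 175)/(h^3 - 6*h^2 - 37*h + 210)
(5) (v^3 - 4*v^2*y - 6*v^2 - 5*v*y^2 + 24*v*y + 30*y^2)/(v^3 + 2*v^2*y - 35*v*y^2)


(1) = (j - 8)/(j + 5)
(2) = (w - 5)/(w - 6)
(3) = 1/(a + I)
(4) = (h^2 + 12*h + 35)/(h^2 - h - 42)
(5) = (v^2 + v*y - 6*v - 6*y)/(v^2 + 7*v*y)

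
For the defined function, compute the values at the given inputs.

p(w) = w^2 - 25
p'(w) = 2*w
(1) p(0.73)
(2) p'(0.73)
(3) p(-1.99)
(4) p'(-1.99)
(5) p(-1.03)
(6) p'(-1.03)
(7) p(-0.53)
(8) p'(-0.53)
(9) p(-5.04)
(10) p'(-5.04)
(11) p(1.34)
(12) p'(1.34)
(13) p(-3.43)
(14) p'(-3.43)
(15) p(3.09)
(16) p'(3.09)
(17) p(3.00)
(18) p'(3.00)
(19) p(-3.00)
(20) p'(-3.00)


(1) = -24.47
(2) = 1.46
(3) = -21.04
(4) = -3.98
(5) = -23.94
(6) = -2.06
(7) = -24.72
(8) = -1.06
(9) = 0.40
(10) = -10.08
(11) = -23.20
(12) = 2.68
(13) = -13.24
(14) = -6.86
(15) = -15.45
(16) = 6.18
(17) = -16.00
(18) = 6.00
(19) = -16.00
(20) = -6.00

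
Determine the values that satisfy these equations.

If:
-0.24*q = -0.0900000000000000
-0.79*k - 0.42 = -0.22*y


Then:
k = 0.278481012658228*y - 0.531645569620253
q = 0.38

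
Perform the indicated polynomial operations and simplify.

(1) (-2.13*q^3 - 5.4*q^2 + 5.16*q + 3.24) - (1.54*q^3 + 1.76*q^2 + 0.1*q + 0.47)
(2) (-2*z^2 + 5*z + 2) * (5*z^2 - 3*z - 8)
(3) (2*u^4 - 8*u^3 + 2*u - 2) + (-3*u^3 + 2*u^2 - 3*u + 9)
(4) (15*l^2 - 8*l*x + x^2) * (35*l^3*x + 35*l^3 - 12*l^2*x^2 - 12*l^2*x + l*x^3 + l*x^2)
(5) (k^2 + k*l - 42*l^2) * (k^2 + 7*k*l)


(1) = -3.67*q^3 - 7.16*q^2 + 5.06*q + 2.77
(2) = -10*z^4 + 31*z^3 + 11*z^2 - 46*z - 16
(3) = 2*u^4 - 11*u^3 + 2*u^2 - u + 7
(4) = 525*l^5*x + 525*l^5 - 460*l^4*x^2 - 460*l^4*x + 146*l^3*x^3 + 146*l^3*x^2 - 20*l^2*x^4 - 20*l^2*x^3 + l*x^5 + l*x^4
(5) = k^4 + 8*k^3*l - 35*k^2*l^2 - 294*k*l^3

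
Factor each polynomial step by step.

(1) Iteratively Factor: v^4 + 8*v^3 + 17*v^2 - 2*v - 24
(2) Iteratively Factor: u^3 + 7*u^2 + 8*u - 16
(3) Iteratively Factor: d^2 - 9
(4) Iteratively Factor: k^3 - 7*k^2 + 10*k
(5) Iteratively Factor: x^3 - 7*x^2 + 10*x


(1) = (v + 2)*(v^3 + 6*v^2 + 5*v - 12) = (v - 1)*(v + 2)*(v^2 + 7*v + 12) = (v - 1)*(v + 2)*(v + 4)*(v + 3)
(2) = (u + 4)*(u^2 + 3*u - 4) = (u + 4)^2*(u - 1)
(3) = (d - 3)*(d + 3)
(4) = (k - 5)*(k^2 - 2*k) = k*(k - 5)*(k - 2)
(5) = (x)*(x^2 - 7*x + 10) = x*(x - 5)*(x - 2)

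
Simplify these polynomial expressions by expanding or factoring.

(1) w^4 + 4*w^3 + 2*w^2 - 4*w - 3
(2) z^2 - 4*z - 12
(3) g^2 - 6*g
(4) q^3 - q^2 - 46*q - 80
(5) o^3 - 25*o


(1) = (w - 1)*(w + 1)^2*(w + 3)
(2) = (z - 6)*(z + 2)
(3) = g*(g - 6)
(4) = (q - 8)*(q + 2)*(q + 5)
(5) = o*(o - 5)*(o + 5)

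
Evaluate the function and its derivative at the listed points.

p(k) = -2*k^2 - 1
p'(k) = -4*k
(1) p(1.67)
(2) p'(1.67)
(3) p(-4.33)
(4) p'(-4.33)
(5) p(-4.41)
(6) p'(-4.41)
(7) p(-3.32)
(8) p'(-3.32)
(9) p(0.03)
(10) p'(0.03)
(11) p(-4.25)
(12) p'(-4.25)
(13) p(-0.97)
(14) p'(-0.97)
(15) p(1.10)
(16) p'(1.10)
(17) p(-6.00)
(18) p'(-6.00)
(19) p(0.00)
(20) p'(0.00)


(1) = -6.58
(2) = -6.68
(3) = -38.50
(4) = 17.32
(5) = -39.90
(6) = 17.64
(7) = -23.04
(8) = 13.28
(9) = -1.00
(10) = -0.12
(11) = -37.12
(12) = 17.00
(13) = -2.88
(14) = 3.88
(15) = -3.42
(16) = -4.40
(17) = -73.00
(18) = 24.00
(19) = -1.00
(20) = 0.00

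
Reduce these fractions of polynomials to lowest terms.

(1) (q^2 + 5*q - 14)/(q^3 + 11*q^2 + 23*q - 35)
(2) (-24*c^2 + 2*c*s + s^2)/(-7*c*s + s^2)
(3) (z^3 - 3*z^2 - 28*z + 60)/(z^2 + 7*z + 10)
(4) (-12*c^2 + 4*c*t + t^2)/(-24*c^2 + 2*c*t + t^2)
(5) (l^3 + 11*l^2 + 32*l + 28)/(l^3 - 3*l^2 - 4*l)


(1) = (q - 2)/(q^2 + 4*q - 5)
(2) = (-24*c^2 + 2*c*s + s^2)/(-7*c*s + s^2)
(3) = (z^2 - 8*z + 12)/(z + 2)
(4) = (-2*c + t)/(-4*c + t)
(5) = (l^3 + 11*l^2 + 32*l + 28)/(l^3 - 3*l^2 - 4*l)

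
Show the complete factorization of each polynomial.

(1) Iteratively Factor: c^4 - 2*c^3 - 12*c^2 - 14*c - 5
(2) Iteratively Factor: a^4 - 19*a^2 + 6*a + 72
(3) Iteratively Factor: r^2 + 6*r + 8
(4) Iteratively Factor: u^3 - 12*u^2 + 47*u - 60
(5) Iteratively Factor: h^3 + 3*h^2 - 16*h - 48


(1) = (c + 1)*(c^3 - 3*c^2 - 9*c - 5) = (c - 5)*(c + 1)*(c^2 + 2*c + 1) = (c - 5)*(c + 1)^2*(c + 1)
(2) = (a + 4)*(a^3 - 4*a^2 - 3*a + 18) = (a - 3)*(a + 4)*(a^2 - a - 6) = (a - 3)*(a + 2)*(a + 4)*(a - 3)
(3) = (r + 2)*(r + 4)
(4) = (u - 3)*(u^2 - 9*u + 20) = (u - 4)*(u - 3)*(u - 5)
(5) = (h - 4)*(h^2 + 7*h + 12) = (h - 4)*(h + 4)*(h + 3)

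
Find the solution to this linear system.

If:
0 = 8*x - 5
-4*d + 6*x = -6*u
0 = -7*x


Then:
No Solution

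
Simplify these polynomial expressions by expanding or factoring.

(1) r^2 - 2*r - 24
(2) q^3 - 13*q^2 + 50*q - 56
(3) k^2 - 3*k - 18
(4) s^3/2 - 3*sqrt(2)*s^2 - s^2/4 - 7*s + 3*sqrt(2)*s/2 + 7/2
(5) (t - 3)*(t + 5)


(1) = (r - 6)*(r + 4)
(2) = (q - 7)*(q - 4)*(q - 2)
(3) = (k - 6)*(k + 3)
(4) = (s/2 + sqrt(2)/2)*(s - 1/2)*(s - 7*sqrt(2))
(5) = t^2 + 2*t - 15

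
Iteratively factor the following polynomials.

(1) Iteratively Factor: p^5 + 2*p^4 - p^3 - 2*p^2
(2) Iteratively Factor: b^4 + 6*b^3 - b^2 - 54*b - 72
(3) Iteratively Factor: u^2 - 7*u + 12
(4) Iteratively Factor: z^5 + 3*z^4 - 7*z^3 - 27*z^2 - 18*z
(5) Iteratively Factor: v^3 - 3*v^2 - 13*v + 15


(1) = (p + 1)*(p^4 + p^3 - 2*p^2) = p*(p + 1)*(p^3 + p^2 - 2*p) = p*(p + 1)*(p + 2)*(p^2 - p) = p*(p - 1)*(p + 1)*(p + 2)*(p)
(2) = (b + 4)*(b^3 + 2*b^2 - 9*b - 18) = (b + 2)*(b + 4)*(b^2 - 9) = (b - 3)*(b + 2)*(b + 4)*(b + 3)
(3) = (u - 3)*(u - 4)
(4) = (z + 3)*(z^4 - 7*z^2 - 6*z) = (z - 3)*(z + 3)*(z^3 + 3*z^2 + 2*z) = (z - 3)*(z + 1)*(z + 3)*(z^2 + 2*z) = z*(z - 3)*(z + 1)*(z + 3)*(z + 2)
(5) = (v - 5)*(v^2 + 2*v - 3) = (v - 5)*(v - 1)*(v + 3)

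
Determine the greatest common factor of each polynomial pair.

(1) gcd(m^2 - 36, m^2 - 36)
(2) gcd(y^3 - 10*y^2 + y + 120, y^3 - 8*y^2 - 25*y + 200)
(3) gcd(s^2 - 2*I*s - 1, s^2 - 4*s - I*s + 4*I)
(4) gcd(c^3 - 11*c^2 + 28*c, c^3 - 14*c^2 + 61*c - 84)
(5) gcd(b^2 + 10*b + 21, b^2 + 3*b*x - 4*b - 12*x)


(1) = m^2 - 36
(2) = y^2 - 13*y + 40
(3) = gcd((s - I)^2, (s - 4)*(s - I)) = s - I
(4) = c^2 - 11*c + 28
(5) = 1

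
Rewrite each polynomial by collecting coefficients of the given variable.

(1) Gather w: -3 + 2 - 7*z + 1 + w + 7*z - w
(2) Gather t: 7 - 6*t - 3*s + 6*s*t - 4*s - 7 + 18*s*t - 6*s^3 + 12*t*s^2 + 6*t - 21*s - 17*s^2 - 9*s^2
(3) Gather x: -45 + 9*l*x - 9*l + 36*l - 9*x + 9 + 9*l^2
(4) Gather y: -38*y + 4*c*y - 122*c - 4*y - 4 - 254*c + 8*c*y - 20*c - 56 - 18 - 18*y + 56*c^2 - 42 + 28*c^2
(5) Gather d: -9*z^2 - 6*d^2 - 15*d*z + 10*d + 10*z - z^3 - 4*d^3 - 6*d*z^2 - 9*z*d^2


(1) = 0
(2) = -6*s^3 - 26*s^2 - 28*s + t*(12*s^2 + 24*s)
(3) = 9*l^2 + 27*l + x*(9*l - 9) - 36
(4) = 84*c^2 - 396*c + y*(12*c - 60) - 120
(5) = -4*d^3 + d^2*(-9*z - 6) + d*(-6*z^2 - 15*z + 10) - z^3 - 9*z^2 + 10*z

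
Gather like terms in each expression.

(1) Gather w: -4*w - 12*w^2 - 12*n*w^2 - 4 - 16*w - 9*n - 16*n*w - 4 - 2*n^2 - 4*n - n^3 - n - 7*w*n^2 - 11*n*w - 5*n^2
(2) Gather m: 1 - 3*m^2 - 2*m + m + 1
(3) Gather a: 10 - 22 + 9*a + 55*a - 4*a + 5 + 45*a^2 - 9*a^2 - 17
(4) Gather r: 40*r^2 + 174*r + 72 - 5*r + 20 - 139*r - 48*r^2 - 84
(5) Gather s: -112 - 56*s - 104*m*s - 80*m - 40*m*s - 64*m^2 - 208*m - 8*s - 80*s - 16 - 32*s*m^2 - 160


(1) = -n^3 - 7*n^2 - 14*n + w^2*(-12*n - 12) + w*(-7*n^2 - 27*n - 20) - 8
(2) = -3*m^2 - m + 2
(3) = 36*a^2 + 60*a - 24
(4) = -8*r^2 + 30*r + 8
(5) = -64*m^2 - 288*m + s*(-32*m^2 - 144*m - 144) - 288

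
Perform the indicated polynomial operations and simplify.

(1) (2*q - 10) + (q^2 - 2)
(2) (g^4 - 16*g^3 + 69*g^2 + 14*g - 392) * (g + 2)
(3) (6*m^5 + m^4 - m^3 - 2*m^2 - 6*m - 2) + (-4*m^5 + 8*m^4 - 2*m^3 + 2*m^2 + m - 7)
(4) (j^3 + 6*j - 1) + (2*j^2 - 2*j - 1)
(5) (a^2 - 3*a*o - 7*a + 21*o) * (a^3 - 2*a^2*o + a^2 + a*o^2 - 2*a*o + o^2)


(1) = q^2 + 2*q - 12
(2) = g^5 - 14*g^4 + 37*g^3 + 152*g^2 - 364*g - 784
(3) = 2*m^5 + 9*m^4 - 3*m^3 - 5*m - 9
(4) = j^3 + 2*j^2 + 4*j - 2
(5) = a^5 - 5*a^4*o - 6*a^4 + 7*a^3*o^2 + 30*a^3*o - 7*a^3 - 3*a^2*o^3 - 42*a^2*o^2 + 35*a^2*o + 18*a*o^3 - 49*a*o^2 + 21*o^3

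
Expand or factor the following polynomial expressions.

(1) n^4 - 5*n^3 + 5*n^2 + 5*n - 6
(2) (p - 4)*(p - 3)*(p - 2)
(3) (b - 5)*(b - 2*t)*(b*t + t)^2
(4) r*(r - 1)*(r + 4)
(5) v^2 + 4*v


(1) = (n - 3)*(n - 2)*(n - 1)*(n + 1)
(2) = p^3 - 9*p^2 + 26*p - 24
(3) = b^4*t^2 - 2*b^3*t^3 - 3*b^3*t^2 + 6*b^2*t^3 - 9*b^2*t^2 + 18*b*t^3 - 5*b*t^2 + 10*t^3
(4) = r^3 + 3*r^2 - 4*r
(5) = v*(v + 4)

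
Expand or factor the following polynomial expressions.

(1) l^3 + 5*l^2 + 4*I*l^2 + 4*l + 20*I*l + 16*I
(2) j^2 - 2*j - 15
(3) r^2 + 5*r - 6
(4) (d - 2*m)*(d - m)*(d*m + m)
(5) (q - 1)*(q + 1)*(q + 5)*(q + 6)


(1) = (l + 1)*(l + 4)*(l + 4*I)
(2) = (j - 5)*(j + 3)
(3) = (r - 1)*(r + 6)
(4) = d^3*m - 3*d^2*m^2 + d^2*m + 2*d*m^3 - 3*d*m^2 + 2*m^3
(5) = q^4 + 11*q^3 + 29*q^2 - 11*q - 30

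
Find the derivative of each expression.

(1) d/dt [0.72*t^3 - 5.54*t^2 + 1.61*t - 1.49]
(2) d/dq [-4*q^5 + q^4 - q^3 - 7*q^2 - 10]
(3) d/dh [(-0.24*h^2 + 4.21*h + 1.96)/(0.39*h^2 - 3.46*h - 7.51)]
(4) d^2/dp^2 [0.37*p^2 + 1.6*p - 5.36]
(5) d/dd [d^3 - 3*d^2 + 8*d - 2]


(1) = 2.16*t^2 - 11.08*t + 1.61
(2) = q*(-20*q^3 + 4*q^2 - 3*q - 14)
(3) = (-0.8115*h^2 + 2.076*h - 24.8355)/(0.1521*h^4 - 2.6988*h^3 + 6.1138*h^2 + 51.9692*h + 56.4001)
(4) = 0.740000000000000
(5) = 3*d^2 - 6*d + 8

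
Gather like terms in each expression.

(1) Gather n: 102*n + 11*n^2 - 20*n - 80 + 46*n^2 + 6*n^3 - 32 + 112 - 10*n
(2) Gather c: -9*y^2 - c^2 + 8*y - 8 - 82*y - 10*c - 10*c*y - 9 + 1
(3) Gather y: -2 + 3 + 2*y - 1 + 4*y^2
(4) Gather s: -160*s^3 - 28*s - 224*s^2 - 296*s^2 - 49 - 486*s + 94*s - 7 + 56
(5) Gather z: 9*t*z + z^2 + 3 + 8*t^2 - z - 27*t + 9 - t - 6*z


(1) = 6*n^3 + 57*n^2 + 72*n
(2) = -c^2 + c*(-10*y - 10) - 9*y^2 - 74*y - 16
(3) = 4*y^2 + 2*y
(4) = -160*s^3 - 520*s^2 - 420*s
(5) = 8*t^2 - 28*t + z^2 + z*(9*t - 7) + 12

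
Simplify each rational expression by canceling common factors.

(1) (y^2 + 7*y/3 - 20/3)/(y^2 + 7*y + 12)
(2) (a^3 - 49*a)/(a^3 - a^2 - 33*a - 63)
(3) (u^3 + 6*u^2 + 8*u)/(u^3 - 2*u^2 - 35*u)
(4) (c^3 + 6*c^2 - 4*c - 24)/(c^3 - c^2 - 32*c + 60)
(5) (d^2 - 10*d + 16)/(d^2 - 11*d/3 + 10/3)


(1) = (3*y - 5)/(3*y + 9)
(2) = (a^2 + 7*a)/(a^2 + 6*a + 9)
(3) = (u^2 + 6*u + 8)/(u^2 - 2*u - 35)
(4) = (c + 2)/(c - 5)
(5) = (3*d - 24)/(3*d - 5)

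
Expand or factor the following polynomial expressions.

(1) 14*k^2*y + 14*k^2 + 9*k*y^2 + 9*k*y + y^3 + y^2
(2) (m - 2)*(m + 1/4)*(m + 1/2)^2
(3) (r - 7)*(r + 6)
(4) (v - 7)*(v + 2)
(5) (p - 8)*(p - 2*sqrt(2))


(1) = (2*k + y)*(7*k + y)*(y + 1)
(2) = m^4 - 3*m^3/4 - 2*m^2 - 15*m/16 - 1/8
(3) = r^2 - r - 42
(4) = v^2 - 5*v - 14
(5) = p^2 - 8*p - 2*sqrt(2)*p + 16*sqrt(2)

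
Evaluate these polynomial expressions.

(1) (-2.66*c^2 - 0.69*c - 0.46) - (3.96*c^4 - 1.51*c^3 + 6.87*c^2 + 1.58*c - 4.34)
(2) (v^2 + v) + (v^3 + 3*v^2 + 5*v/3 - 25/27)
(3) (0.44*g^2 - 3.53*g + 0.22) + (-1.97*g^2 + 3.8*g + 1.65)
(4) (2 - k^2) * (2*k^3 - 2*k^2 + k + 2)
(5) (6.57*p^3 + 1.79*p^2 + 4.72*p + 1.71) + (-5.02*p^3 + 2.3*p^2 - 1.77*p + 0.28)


(1) = -3.96*c^4 + 1.51*c^3 - 9.53*c^2 - 2.27*c + 3.88
(2) = v^3 + 4*v^2 + 8*v/3 - 25/27
(3) = -1.53*g^2 + 0.27*g + 1.87
(4) = -2*k^5 + 2*k^4 + 3*k^3 - 6*k^2 + 2*k + 4
(5) = 1.55*p^3 + 4.09*p^2 + 2.95*p + 1.99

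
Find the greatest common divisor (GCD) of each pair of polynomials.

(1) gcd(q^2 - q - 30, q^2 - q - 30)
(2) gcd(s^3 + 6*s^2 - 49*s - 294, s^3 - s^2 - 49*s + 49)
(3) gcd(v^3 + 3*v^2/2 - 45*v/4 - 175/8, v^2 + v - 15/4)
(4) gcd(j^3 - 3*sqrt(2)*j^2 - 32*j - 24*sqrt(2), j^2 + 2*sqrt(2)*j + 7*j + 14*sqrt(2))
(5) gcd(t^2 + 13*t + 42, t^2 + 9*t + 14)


(1) = gcd((q - 6)*(q + 5), (q - 6)*(q + 5)) = q^2 - q - 30
(2) = s^2 - 49
(3) = v + 5/2
(4) = j + 2*sqrt(2)
(5) = gcd((t + 6)*(t + 7), (t + 2)*(t + 7)) = t + 7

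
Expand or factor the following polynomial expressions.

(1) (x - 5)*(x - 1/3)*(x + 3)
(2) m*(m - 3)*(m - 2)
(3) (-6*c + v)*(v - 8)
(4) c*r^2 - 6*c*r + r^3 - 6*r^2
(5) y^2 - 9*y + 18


(1) = x^3 - 7*x^2/3 - 43*x/3 + 5
(2) = m^3 - 5*m^2 + 6*m
(3) = -6*c*v + 48*c + v^2 - 8*v
(4) = r*(c + r)*(r - 6)
(5) = (y - 6)*(y - 3)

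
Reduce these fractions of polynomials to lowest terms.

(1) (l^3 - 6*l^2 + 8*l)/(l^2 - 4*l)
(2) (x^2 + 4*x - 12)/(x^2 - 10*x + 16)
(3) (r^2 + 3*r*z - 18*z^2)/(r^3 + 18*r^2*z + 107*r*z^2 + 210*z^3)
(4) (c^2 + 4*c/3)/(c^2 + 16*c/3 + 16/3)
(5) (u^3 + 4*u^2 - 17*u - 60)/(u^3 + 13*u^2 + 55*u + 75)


(1) = l - 2
(2) = (x + 6)/(x - 8)
(3) = (r - 3*z)/(r^2 + 12*r*z + 35*z^2)
(4) = c/(c + 4)
(5) = (u - 4)/(u + 5)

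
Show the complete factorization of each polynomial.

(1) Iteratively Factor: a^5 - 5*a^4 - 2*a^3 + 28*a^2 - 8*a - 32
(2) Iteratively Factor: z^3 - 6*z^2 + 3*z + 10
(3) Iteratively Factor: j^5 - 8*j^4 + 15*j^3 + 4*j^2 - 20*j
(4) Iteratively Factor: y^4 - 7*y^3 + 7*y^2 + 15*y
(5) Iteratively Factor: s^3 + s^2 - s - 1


(1) = (a - 4)*(a^4 - a^3 - 6*a^2 + 4*a + 8) = (a - 4)*(a - 2)*(a^3 + a^2 - 4*a - 4) = (a - 4)*(a - 2)^2*(a^2 + 3*a + 2) = (a - 4)*(a - 2)^2*(a + 2)*(a + 1)
(2) = (z + 1)*(z^2 - 7*z + 10) = (z - 2)*(z + 1)*(z - 5)
(3) = (j - 5)*(j^4 - 3*j^3 + 4*j) = j*(j - 5)*(j^3 - 3*j^2 + 4) = j*(j - 5)*(j - 2)*(j^2 - j - 2) = j*(j - 5)*(j - 2)*(j + 1)*(j - 2)
(4) = (y + 1)*(y^3 - 8*y^2 + 15*y) = (y - 5)*(y + 1)*(y^2 - 3*y) = (y - 5)*(y - 3)*(y + 1)*(y)
(5) = (s - 1)*(s^2 + 2*s + 1) = (s - 1)*(s + 1)*(s + 1)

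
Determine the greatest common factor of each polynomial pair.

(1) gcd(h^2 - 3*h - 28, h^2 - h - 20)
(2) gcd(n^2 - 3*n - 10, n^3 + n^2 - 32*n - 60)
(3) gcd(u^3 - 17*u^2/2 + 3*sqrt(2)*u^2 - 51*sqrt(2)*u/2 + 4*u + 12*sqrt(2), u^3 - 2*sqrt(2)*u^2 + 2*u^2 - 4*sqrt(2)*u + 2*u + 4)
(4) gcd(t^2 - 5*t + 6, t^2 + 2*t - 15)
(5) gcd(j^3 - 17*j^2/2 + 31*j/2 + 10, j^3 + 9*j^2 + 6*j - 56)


(1) = h + 4
(2) = gcd((n - 5)*(n + 2), (n - 6)*(n + 2)*(n + 5)) = n + 2
(3) = gcd((u - 8)*(u - 1/2)*(u + 3*sqrt(2)), (u + 2)*(u - sqrt(2))^2) = 1
(4) = t - 3
(5) = gcd((j - 5)*(j - 4)*(j + 1/2), (j - 2)*(j + 4)*(j + 7)) = 1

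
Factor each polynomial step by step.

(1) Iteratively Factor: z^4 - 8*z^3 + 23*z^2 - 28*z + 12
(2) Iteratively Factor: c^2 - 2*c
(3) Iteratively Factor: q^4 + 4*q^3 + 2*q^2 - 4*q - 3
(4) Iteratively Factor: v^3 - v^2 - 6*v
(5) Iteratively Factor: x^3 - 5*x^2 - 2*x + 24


(1) = (z - 2)*(z^3 - 6*z^2 + 11*z - 6) = (z - 3)*(z - 2)*(z^2 - 3*z + 2) = (z - 3)*(z - 2)*(z - 1)*(z - 2)
(2) = (c - 2)*(c)
(3) = (q + 1)*(q^3 + 3*q^2 - q - 3) = (q + 1)*(q + 3)*(q^2 - 1) = (q - 1)*(q + 1)*(q + 3)*(q + 1)
(4) = (v + 2)*(v^2 - 3*v) = v*(v + 2)*(v - 3)
(5) = (x + 2)*(x^2 - 7*x + 12) = (x - 3)*(x + 2)*(x - 4)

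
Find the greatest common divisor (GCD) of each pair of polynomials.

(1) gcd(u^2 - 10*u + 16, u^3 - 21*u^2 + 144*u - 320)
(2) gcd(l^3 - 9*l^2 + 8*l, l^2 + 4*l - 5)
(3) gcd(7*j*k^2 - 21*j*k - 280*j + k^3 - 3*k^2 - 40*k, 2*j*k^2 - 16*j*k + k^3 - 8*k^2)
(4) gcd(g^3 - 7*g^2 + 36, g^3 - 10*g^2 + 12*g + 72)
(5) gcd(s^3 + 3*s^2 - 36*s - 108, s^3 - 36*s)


(1) = gcd((u - 8)*(u - 2), (u - 8)^2*(u - 5)) = u - 8
(2) = l - 1
(3) = gcd((7*j + k)*(k - 8)*(k + 5), k*(2*j + k)*(k - 8)) = k - 8
(4) = gcd((g - 6)*(g - 3)*(g + 2), (g - 6)^2*(g + 2)) = g^2 - 4*g - 12
(5) = s^2 - 36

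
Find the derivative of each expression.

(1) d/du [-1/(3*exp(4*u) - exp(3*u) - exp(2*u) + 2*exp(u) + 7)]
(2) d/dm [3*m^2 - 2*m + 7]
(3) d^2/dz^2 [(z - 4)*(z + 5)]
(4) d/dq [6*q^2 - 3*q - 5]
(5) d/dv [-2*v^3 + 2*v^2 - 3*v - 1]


(1) = (12*exp(3*u) - 3*exp(2*u) - 2*exp(u) + 2)*exp(u)/(3*exp(4*u) - exp(3*u) - exp(2*u) + 2*exp(u) + 7)^2
(2) = 6*m - 2
(3) = 2
(4) = 12*q - 3
(5) = -6*v^2 + 4*v - 3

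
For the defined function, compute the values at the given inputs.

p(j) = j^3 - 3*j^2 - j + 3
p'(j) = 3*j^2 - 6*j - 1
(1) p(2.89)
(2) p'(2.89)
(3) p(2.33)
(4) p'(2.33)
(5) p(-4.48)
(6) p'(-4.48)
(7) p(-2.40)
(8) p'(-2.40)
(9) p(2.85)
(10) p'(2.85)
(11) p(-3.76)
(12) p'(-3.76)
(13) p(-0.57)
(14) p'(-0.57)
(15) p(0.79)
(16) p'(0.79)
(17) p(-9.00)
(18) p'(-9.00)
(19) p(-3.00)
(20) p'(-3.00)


(1) = -0.81
(2) = 6.72
(3) = -2.97
(4) = 1.31
(5) = -142.65
(6) = 86.09
(7) = -25.70
(8) = 30.68
(9) = -1.07
(10) = 6.27
(11) = -88.81
(12) = 63.97
(13) = 2.41
(14) = 3.39
(15) = 0.83
(16) = -3.87
(17) = -960.00
(18) = 296.00
(19) = -48.00
(20) = 44.00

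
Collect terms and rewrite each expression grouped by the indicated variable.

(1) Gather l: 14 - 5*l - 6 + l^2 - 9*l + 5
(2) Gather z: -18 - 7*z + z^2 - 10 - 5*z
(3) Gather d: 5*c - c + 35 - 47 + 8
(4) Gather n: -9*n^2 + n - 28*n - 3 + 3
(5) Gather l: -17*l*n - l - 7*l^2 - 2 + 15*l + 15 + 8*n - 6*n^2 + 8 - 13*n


(1) = l^2 - 14*l + 13
(2) = z^2 - 12*z - 28
(3) = 4*c - 4
(4) = -9*n^2 - 27*n
(5) = -7*l^2 + l*(14 - 17*n) - 6*n^2 - 5*n + 21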